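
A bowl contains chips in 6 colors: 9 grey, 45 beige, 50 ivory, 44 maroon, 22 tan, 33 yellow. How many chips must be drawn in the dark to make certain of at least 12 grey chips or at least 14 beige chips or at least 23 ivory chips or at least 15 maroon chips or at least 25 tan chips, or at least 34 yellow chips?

The worst case stops just short of every target: all 9 grey, 13 beige, 22 ivory, 14 maroon, all 22 tan, 33 yellow — 9 + 13 + 22 + 14 + 22 + 33 = 113 chips.
One more chip must push some color to its target, so 113 + 1 = 114.

114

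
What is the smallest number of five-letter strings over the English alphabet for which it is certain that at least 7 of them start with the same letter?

157

There are 26 possible first letters acting as pigeonholes.
With 26 × 6 = 156 five-letter strings over the English alphabet we could place exactly 6 in each, with no class reaching 7.
One more forces some class to hold 7, so 156 + 1 = 157.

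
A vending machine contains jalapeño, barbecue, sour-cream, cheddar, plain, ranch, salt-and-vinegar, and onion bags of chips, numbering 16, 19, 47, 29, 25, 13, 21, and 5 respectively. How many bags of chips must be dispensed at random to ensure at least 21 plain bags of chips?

171

To avoid plain bags of chips as long as possible, exhaust the other 7 flavors first.
The worst case draws every non-plain bag of chips first: 16 + 19 + 47 + 29 + 13 + 21 + 5 = 150.
The next 21 draws are then forced to be plain, giving 150 + 21 = 171.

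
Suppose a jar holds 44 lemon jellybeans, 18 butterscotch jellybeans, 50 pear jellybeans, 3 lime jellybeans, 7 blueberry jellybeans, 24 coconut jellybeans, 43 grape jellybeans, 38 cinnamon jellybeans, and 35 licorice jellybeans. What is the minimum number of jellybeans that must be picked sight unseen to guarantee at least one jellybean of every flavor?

The hardest flavor to obtain is lime: we could draw every other jellybean first — 262 − 3 = 259 jellybeans — without a single lime one.
The next draw must be lime, so 259 + 1 = 260.

260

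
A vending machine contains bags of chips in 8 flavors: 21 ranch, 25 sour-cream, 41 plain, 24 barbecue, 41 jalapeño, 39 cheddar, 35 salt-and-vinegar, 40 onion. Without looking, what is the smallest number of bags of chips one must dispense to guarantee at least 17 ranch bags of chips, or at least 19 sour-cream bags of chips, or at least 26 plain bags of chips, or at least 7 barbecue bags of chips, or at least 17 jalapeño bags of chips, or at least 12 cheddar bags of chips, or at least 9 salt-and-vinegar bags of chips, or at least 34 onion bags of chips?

Each of the 8 flavors has its own threshold; avoid all of them simultaneously.
The worst case stops just short of every target: 16 ranch, 18 sour-cream, 25 plain, 6 barbecue, 16 jalapeño, 11 cheddar, 8 salt-and-vinegar, 33 onion — 16 + 18 + 25 + 6 + 16 + 11 + 8 + 33 = 133 bags of chips.
One more bag of chips must push some flavor to its target, so 133 + 1 = 134.

134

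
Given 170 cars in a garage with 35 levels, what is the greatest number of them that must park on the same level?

The 170 cars fall into 35 levels.
If each of the 35 levels held at most 4, the total would be at most 35 × 4 = 140 < 170, a contradiction.
So at least one holds ⌈170/35⌉ = 5.

5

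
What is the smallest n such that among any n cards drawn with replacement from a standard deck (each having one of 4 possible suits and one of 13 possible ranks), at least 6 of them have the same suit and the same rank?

261

There are 4 × 13 = 52 (suit, rank) combinations acting as pigeonholes.
With 52 × 5 = 260 cards drawn with replacement from a standard deck we could place exactly 5 in each, with no (suit, rank) pair reaching 6.
One more forces some (suit, rank) pair to hold 6, so 260 + 1 = 261.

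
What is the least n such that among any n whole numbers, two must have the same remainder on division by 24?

Two integers differ by a multiple of 24 exactly when they share a remainder mod 24.
There are 24 residue classes mod 24, so 24 integers can all lie in distinct classes.
One more integer must repeat a residue, giving a difference divisible by 24. So n = 24 + 1 = 25.

25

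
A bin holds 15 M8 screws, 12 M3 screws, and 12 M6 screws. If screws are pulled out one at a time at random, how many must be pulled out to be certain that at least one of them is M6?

28

The worst case draws every non-M6 screw first: 15 + 12 = 27.
The next draw is then forced to be M6, giving 27 + 1 = 28.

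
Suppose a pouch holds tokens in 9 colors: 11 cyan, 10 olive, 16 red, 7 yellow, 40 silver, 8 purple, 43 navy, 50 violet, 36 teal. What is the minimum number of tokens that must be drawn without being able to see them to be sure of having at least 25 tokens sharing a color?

In the worst case we take at most 24 of each color, but all 11 cyan, all 10 olive, all 16 red, all 7 yellow, and all 8 purple (fewer than 24), giving 11 + 10 + 16 + 7 + 24 + 8 + 24 + 24 + 24 = 148.
One more token then forces some color to 25, so 148 + 1 = 149.

149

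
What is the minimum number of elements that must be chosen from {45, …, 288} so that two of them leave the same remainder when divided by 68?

69

Group the integers by remainder mod 68; there are 68 residue classes, each nonempty in this range.
Choosing one from each class (68 integers) avoids any shared remainder.
One more choice must repeat a class, so two differ by a multiple of 68. Hence 68 + 1 = 69.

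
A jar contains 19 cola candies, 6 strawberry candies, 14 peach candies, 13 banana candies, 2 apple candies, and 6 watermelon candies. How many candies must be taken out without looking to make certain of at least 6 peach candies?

The worst case draws every non-peach candy first: 19 + 6 + 13 + 2 + 6 = 46.
The next 6 draws are then forced to be peach, giving 46 + 6 = 52.

52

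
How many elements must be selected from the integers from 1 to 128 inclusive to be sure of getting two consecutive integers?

65

Partition {1, …, 128} into 64 pairs: {1,2}, {3,4}, …, {127,128}.
Choosing 64 integers — say the 64 even numbers 2, 4, …, 128 — takes one from each pair and avoids the property.
Choosing 65 forces two into the same pair by pigeonhole, and those are consecutive. So 65.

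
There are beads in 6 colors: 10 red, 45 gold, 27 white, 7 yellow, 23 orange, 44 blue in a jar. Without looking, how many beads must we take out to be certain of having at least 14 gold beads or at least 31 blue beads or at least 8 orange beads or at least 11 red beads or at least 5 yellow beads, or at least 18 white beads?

The worst case stops just short of every target: 10 red, 13 gold, 17 white, 4 yellow, 7 orange, 30 blue — 10 + 13 + 17 + 4 + 7 + 30 = 81 beads.
One more bead must push some color to its target, so 81 + 1 = 82.

82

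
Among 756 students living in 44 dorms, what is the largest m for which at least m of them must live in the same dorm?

If each of the 44 dorms held at most 17, the total would be at most 44 × 17 = 748 < 756, a contradiction.
So at least one holds ⌈756/44⌉ = 18.

18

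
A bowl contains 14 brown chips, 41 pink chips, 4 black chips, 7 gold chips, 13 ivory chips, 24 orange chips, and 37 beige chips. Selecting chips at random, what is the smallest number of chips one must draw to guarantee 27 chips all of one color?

In the worst case we take at most 26 of each color, but all 14 brown, all 4 black, all 7 gold, all 13 ivory, and all 24 orange (fewer than 26), giving 14 + 26 + 4 + 7 + 13 + 24 + 26 = 114.
One more chip then forces some color to 27, so 114 + 1 = 115.

115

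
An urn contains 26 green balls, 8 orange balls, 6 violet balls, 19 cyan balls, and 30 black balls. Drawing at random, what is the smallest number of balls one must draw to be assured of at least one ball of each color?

84

The hardest color to obtain is violet: we could draw every other ball first — 89 − 6 = 83 balls — without a single violet one.
The next draw must be violet, so 83 + 1 = 84.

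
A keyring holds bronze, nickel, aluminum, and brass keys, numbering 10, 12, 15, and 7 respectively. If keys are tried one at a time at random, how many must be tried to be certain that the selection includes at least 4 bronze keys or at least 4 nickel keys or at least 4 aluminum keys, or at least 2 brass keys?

11

Each of the 4 types has its own threshold; avoid all of them simultaneously.
The worst case stops just short of every target: 3 bronze, 3 nickel, 3 aluminum, 1 brass — 3 + 3 + 3 + 1 = 10 keys.
One more key must push some type to its target, so 10 + 1 = 11.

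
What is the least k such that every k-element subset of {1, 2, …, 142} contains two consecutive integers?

72

Partition {1, …, 142} into 71 pairs: {1,2}, {3,4}, …, {141,142}.
Choosing 71 integers — say the 71 even numbers 2, 4, …, 142 — takes one from each pair and avoids the property.
Choosing 72 forces two into the same pair by pigeonhole, and those are consecutive. So 72.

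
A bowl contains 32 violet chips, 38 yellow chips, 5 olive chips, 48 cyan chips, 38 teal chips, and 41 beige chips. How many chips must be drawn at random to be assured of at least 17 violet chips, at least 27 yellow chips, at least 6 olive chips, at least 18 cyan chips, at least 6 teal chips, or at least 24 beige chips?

The worst case stops just short of every target: 16 violet, 26 yellow, 5 olive, 17 cyan, 5 teal, 23 beige — 16 + 26 + 5 + 17 + 5 + 23 = 92 chips.
One more chip must push some color to its target, so 92 + 1 = 93.

93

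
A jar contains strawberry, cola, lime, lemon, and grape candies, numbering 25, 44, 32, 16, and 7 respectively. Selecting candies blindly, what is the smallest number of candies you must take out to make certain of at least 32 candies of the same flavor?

111

In the worst case we take at most 31 of each flavor, but all 25 strawberry, all 16 lemon, and all 7 grape (fewer than 31), giving 25 + 31 + 31 + 16 + 7 = 110.
One more candy then forces some flavor to 32, so 110 + 1 = 111.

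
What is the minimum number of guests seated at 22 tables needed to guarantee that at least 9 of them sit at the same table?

There are 22 tables acting as pigeonholes.
With 22 × 8 = 176 guests we could place exactly 8 in each, with no class reaching 9.
One more forces some class to hold 9, so 176 + 1 = 177.

177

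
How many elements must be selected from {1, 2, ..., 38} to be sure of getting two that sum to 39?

20

Partition {1, …, 38} into 19 pairs: {1,38}, {2,37}, …, {19,20}.
Choosing 19 integers — say the integers 1 through 19 — takes one from each pair and avoids the property.
Choosing 20 forces two into the same pair by pigeonhole, and those sum to 39. So 20.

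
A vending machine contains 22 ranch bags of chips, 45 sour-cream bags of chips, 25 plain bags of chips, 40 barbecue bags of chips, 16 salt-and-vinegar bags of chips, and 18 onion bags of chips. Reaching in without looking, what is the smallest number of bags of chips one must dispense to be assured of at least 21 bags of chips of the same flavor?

115

Treat the 6 flavors as pigeonholes.
In the worst case we take at most 20 of each flavor, but all 16 salt-and-vinegar and all 18 onion (fewer than 20), giving 20 + 20 + 20 + 20 + 16 + 18 = 114.
One more bag of chips then forces some flavor to 21, so 114 + 1 = 115.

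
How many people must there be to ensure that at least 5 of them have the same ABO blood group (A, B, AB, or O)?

17

There are 4 ABO blood groups acting as pigeonholes.
With 4 × 4 = 16 people we could place exactly 4 in each, with no class reaching 5.
One more forces some class to hold 5, so 16 + 1 = 17.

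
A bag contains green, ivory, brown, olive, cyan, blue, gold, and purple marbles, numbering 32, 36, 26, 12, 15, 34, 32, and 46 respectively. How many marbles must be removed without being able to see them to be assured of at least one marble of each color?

222

The hardest color to obtain is olive: we could draw every other marble first — 233 − 12 = 221 marbles — without a single olive one.
The next draw must be olive, so 221 + 1 = 222.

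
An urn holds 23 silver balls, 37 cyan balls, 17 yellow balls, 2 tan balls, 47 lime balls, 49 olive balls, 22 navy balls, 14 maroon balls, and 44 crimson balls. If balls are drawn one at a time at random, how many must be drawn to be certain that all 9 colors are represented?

254

The hardest color to obtain is tan: we could draw every other ball first — 255 − 2 = 253 balls — without a single tan one.
The next draw must be tan, so 253 + 1 = 254.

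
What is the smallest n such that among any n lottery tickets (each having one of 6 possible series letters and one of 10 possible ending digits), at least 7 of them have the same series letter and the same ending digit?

There are 6 × 10 = 60 (series letter, ending digit) combinations acting as pigeonholes.
With 60 × 6 = 360 lottery tickets we could place exactly 6 in each, with no (series letter, ending digit) pair reaching 7.
One more forces some (series letter, ending digit) pair to hold 7, so 360 + 1 = 361.

361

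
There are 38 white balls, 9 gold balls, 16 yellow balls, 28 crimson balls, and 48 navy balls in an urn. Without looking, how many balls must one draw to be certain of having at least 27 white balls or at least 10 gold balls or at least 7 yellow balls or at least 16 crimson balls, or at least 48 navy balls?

104

Each of the 5 colors has its own threshold; avoid all of them simultaneously.
The worst case stops just short of every target: 26 white, 9 gold, 6 yellow, 15 crimson, 47 navy — 26 + 9 + 6 + 15 + 47 = 103 balls.
One more ball must push some color to its target, so 103 + 1 = 104.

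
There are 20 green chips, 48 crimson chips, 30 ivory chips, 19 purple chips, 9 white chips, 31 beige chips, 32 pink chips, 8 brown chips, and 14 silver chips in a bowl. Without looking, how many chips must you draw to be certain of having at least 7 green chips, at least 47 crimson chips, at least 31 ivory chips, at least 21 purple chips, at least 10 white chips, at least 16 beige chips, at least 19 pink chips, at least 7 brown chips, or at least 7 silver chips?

The worst case stops just short of every target: 6 green, 46 crimson, 30 ivory, all 19 purple, 9 white, 15 beige, 18 pink, 6 brown, 6 silver — 6 + 46 + 30 + 19 + 9 + 15 + 18 + 6 + 6 = 155 chips.
One more chip must push some color to its target, so 155 + 1 = 156.

156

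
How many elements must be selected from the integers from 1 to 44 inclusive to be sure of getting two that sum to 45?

Partition {1, …, 44} into 22 pairs: {1,44}, {2,43}, …, {22,23}.
Choosing 22 integers — say the integers 1 through 22 — takes one from each pair and avoids the property.
Choosing 23 forces two into the same pair by pigeonhole, and those sum to 45. So 23.

23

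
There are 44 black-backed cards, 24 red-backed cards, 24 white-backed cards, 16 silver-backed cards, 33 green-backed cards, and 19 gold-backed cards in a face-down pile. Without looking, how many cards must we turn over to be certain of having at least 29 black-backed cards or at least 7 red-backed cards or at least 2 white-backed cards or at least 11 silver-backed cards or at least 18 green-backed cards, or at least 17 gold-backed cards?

79

Each of the 6 back colors has its own threshold; avoid all of them simultaneously.
The worst case stops just short of every target: 28 black-backed, 6 red-backed, 1 white-backed, 10 silver-backed, 17 green-backed, 16 gold-backed — 28 + 6 + 1 + 10 + 17 + 16 = 78 cards.
One more card must push some back color to its target, so 78 + 1 = 79.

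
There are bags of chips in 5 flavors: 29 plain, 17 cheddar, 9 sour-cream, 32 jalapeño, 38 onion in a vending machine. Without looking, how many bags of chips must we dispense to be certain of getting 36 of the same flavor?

Treat the 5 flavors as pigeonholes.
In the worst case we take at most 35 of each flavor, but all 29 plain, all 17 cheddar, all 9 sour-cream, and all 32 jalapeño (fewer than 35), giving 29 + 17 + 9 + 32 + 35 = 122.
One more bag of chips then forces some flavor to 36, so 122 + 1 = 123.

123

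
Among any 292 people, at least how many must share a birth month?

If each of the 12 months of the year held at most 24, the total would be at most 12 × 24 = 288 < 292, a contradiction.
So at least one holds ⌈292/12⌉ = 25.

25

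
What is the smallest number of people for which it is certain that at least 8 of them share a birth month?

There are 12 months of the year acting as pigeonholes.
With 12 × 7 = 84 people we could place exactly 7 in each, with no class reaching 8.
One more forces some class to hold 8, so 84 + 1 = 85.

85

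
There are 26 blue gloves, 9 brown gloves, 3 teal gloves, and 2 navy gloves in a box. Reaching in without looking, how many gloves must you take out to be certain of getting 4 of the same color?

Treat the 4 colors as pigeonholes.
In the worst case we take at most 3 of each color, but all 2 navy (fewer than 3), giving 3 + 3 + 3 + 2 = 11.
One more glove then forces some color to 4, so 11 + 1 = 12.

12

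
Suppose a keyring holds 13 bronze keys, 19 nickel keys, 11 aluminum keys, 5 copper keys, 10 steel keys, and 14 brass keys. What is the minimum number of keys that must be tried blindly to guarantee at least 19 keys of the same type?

72

In the worst case we take at most 18 of each type, but all 13 bronze, all 11 aluminum, all 5 copper, all 10 steel, and all 14 brass (fewer than 18), giving 13 + 18 + 11 + 5 + 10 + 14 = 71.
One more key then forces some type to 19, so 71 + 1 = 72.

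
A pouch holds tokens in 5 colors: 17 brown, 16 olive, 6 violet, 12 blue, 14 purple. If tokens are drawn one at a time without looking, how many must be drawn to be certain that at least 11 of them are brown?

The worst case draws every non-brown token first: 16 + 6 + 12 + 14 = 48.
The next 11 draws are then forced to be brown, giving 48 + 11 = 59.

59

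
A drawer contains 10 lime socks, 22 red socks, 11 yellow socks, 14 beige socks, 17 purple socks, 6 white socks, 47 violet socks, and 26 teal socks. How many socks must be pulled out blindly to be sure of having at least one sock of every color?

The hardest color to obtain is white: we could draw every other sock first — 153 − 6 = 147 socks — without a single white one.
The next draw must be white, so 147 + 1 = 148.

148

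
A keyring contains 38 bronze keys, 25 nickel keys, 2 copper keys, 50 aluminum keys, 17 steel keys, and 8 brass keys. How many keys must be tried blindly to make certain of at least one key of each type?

139

The hardest type to obtain is copper: we could draw every other key first — 140 − 2 = 138 keys — without a single copper one.
The next draw must be copper, so 138 + 1 = 139.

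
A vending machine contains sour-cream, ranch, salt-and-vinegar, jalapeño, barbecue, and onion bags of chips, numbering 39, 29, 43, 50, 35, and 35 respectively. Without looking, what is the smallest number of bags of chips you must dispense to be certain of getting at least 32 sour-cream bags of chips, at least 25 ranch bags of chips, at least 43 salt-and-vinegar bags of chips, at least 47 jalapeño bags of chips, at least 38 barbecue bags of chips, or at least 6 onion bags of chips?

184

Each of the 6 flavors has its own threshold; avoid all of them simultaneously.
The worst case stops just short of every target: 31 sour-cream, 24 ranch, 42 salt-and-vinegar, 46 jalapeño, all 35 barbecue, 5 onion — 31 + 24 + 42 + 46 + 35 + 5 = 183 bags of chips.
One more bag of chips must push some flavor to its target, so 183 + 1 = 184.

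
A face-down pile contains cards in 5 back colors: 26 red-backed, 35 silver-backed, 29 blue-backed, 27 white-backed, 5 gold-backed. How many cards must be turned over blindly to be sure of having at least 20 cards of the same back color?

82

In the worst case we take at most 19 of each back color, but all 5 gold-backed (fewer than 19), giving 19 + 19 + 19 + 19 + 5 = 81.
One more card then forces some back color to 20, so 81 + 1 = 82.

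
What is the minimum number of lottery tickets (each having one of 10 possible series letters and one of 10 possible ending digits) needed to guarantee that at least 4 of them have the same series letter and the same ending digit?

301

There are 10 × 10 = 100 (series letter, ending digit) combinations acting as pigeonholes.
With 100 × 3 = 300 lottery tickets we could place exactly 3 in each, with no (series letter, ending digit) pair reaching 4.
One more forces some (series letter, ending digit) pair to hold 4, so 300 + 1 = 301.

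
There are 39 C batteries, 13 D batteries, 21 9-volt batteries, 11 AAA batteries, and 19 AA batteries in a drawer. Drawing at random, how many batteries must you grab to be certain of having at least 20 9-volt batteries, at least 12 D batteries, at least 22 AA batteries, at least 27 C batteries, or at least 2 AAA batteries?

77

The worst case stops just short of every target: 26 C, 11 D, 19 9-volt, 1 AAA, all 19 AA — 26 + 11 + 19 + 1 + 19 = 76 batteries.
One more battery must push some type to its target, so 76 + 1 = 77.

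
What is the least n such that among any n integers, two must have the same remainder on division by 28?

Use the pigeonhole principle on residue classes: two integers differ by a multiple of 28 exactly when they share a remainder mod 28.
There are 28 residue classes mod 28, so 28 integers can all lie in distinct classes.
One more integer must repeat a residue, giving a difference divisible by 28. So n = 28 + 1 = 29.

29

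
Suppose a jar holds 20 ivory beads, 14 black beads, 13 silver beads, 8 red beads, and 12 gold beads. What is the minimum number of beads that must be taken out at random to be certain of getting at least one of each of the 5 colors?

The hardest color to obtain is red: we could draw every other bead first — 67 − 8 = 59 beads — without a single red one.
The next draw must be red, so 59 + 1 = 60.

60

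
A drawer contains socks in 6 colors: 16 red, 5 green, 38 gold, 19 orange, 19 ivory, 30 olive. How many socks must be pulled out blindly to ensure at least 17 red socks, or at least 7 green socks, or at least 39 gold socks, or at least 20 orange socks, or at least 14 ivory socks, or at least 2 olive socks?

Each of the 6 colors has its own threshold; avoid all of them simultaneously.
The worst case stops just short of every target: 16 red, all 5 green, 38 gold, 19 orange, 13 ivory, 1 olive — 16 + 5 + 38 + 19 + 13 + 1 = 92 socks.
One more sock must push some color to its target, so 92 + 1 = 93.

93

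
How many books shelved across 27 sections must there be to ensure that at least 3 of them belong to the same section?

There are 27 sections acting as pigeonholes.
With 27 × 2 = 54 books we could place exactly 2 in each, with no class reaching 3.
One more forces some class to hold 3, so 54 + 1 = 55.

55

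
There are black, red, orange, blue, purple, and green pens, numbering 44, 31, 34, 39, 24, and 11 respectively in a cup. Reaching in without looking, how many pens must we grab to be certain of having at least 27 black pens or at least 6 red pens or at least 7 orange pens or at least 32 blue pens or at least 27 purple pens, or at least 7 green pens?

The worst case stops just short of every target: 26 black, 5 red, 6 orange, 31 blue, all 24 purple, 6 green — 26 + 5 + 6 + 31 + 24 + 6 = 98 pens.
One more pen must push some ink color to its target, so 98 + 1 = 99.

99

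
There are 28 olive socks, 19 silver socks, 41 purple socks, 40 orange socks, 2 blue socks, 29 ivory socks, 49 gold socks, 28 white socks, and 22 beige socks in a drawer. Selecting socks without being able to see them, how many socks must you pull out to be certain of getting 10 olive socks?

240

To avoid olive socks as long as possible, exhaust the other 8 colors first.
The worst case draws every non-olive sock first: 19 + 41 + 40 + 2 + 29 + 49 + 28 + 22 = 230.
The next 10 draws are then forced to be olive, giving 230 + 10 = 240.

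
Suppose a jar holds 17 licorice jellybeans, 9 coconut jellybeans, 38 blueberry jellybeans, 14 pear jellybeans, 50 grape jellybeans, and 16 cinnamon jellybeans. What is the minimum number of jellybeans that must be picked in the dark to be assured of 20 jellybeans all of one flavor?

In the worst case we take at most 19 of each flavor, but all 17 licorice, all 9 coconut, all 14 pear, and all 16 cinnamon (fewer than 19), giving 17 + 9 + 19 + 14 + 19 + 16 = 94.
One more jellybean then forces some flavor to 20, so 94 + 1 = 95.

95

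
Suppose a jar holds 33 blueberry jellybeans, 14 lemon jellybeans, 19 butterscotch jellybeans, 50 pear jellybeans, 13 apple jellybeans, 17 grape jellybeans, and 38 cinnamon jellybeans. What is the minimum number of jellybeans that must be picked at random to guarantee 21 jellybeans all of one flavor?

In the worst case we take at most 20 of each flavor, but all 14 lemon, all 19 butterscotch, all 13 apple, and all 17 grape (fewer than 20), giving 20 + 14 + 19 + 20 + 13 + 17 + 20 = 123.
One more jellybean then forces some flavor to 21, so 123 + 1 = 124.

124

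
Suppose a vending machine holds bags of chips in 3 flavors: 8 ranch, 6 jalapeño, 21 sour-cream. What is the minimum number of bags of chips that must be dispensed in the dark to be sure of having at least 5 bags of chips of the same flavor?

13

The worst case takes 4 bags of chips of each flavor without reaching 5 of any: 3 × 4 = 12.
The next bag of chips must bring some flavor to 5, so 12 + 1 = 13.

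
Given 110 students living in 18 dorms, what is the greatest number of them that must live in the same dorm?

7

If each of the 18 dorms held at most 6, the total would be at most 18 × 6 = 108 < 110, a contradiction.
So at least one holds ⌈110/18⌉ = 7.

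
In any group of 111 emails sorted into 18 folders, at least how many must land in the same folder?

If each of the 18 folders held at most 6, the total would be at most 18 × 6 = 108 < 111, a contradiction.
So at least one holds ⌈111/18⌉ = 7.

7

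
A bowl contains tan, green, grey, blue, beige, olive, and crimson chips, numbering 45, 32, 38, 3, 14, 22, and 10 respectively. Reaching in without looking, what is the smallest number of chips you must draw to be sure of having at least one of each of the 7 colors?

162

The hardest color to obtain is blue: we could draw every other chip first — 164 − 3 = 161 chips — without a single blue one.
The next draw must be blue, so 161 + 1 = 162.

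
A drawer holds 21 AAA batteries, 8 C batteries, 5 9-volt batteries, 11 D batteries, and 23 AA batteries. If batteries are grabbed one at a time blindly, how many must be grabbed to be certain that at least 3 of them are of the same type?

11

The worst case takes 2 batteries of each type without reaching 3 of any: 5 × 2 = 10.
The next battery must bring some type to 3, so 10 + 1 = 11.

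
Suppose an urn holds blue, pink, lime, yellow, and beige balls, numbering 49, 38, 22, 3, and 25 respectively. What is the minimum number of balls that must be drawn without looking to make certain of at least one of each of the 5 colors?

135

The hardest color to obtain is yellow: we could draw every other ball first — 137 − 3 = 134 balls — without a single yellow one.
The next draw must be yellow, so 134 + 1 = 135.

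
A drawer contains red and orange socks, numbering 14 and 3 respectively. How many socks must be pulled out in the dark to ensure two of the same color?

The worst case takes 1 sock of each color without reaching 2 of any: 2 × 1 = 2.
The next sock must bring some color to 2, so 2 + 1 = 3.

3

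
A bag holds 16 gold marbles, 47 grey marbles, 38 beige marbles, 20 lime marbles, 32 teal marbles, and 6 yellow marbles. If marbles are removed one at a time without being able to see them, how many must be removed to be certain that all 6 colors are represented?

154

The hardest color to obtain is yellow: we could draw every other marble first — 159 − 6 = 153 marbles — without a single yellow one.
The next draw must be yellow, so 153 + 1 = 154.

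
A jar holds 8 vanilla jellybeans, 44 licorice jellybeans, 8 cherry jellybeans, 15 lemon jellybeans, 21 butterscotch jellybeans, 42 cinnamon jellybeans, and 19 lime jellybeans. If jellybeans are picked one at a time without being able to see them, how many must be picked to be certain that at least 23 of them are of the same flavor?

116

In the worst case we take at most 22 of each flavor, but all 8 vanilla, all 8 cherry, all 15 lemon, all 21 butterscotch, and all 19 lime (fewer than 22), giving 8 + 22 + 8 + 15 + 21 + 22 + 19 = 115.
One more jellybean then forces some flavor to 23, so 115 + 1 = 116.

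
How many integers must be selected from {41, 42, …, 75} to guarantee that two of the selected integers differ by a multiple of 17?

Use the pigeonhole principle on residue classes: group the integers by remainder mod 17; there are 17 residue classes, each nonempty in this range.
Choosing one from each class (17 integers) avoids any shared remainder.
One more choice must repeat a class, so two differ by a multiple of 17. Hence 17 + 1 = 18.

18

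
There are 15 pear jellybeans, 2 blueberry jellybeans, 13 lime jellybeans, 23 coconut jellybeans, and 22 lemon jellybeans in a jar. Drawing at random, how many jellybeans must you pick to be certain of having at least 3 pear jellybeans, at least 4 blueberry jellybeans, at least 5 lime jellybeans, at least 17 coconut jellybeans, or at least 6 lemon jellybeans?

The worst case stops just short of every target: 2 pear, all 2 blueberry, 4 lime, 16 coconut, 5 lemon — 2 + 2 + 4 + 16 + 5 = 29 jellybeans.
One more jellybean must push some flavor to its target, so 29 + 1 = 30.

30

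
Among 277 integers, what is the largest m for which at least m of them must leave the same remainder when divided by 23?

If each of the 23 residue classes modulo 23 held at most 12, the total would be at most 23 × 12 = 276 < 277, a contradiction.
So at least one holds ⌈277/23⌉ = 13.

13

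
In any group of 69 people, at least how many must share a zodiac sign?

6

The 69 people fall into 12 zodiac signs.
If each of the 12 zodiac signs held at most 5, the total would be at most 12 × 5 = 60 < 69, a contradiction.
So at least one holds ⌈69/12⌉ = 6.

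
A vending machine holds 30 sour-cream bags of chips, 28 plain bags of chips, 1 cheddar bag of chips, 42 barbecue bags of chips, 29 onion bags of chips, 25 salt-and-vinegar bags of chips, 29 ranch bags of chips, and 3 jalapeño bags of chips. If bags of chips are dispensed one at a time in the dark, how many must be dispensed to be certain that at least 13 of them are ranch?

The worst case draws every non-ranch bag of chips first: 30 + 28 + 1 + 42 + 29 + 25 + 3 = 158.
The next 13 draws are then forced to be ranch, giving 158 + 13 = 171.

171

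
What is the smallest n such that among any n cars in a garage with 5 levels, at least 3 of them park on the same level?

There are 5 levels acting as pigeonholes.
With 5 × 2 = 10 cars we could place exactly 2 in each, with no class reaching 3.
One more forces some class to hold 3, so 10 + 1 = 11.

11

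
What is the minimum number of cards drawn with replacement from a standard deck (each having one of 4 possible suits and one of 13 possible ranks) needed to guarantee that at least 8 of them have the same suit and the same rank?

365

There are 4 × 13 = 52 (suit, rank) combinations acting as pigeonholes.
With 52 × 7 = 364 cards drawn with replacement from a standard deck we could place exactly 7 in each, with no (suit, rank) pair reaching 8.
One more forces some (suit, rank) pair to hold 8, so 364 + 1 = 365.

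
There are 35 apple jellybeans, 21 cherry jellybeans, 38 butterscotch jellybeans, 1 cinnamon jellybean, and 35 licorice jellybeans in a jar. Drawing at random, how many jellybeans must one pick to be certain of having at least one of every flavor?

The hardest flavor to obtain is cinnamon: we could draw every other jellybean first — 130 − 1 = 129 jellybeans — without a single cinnamon one.
The next draw must be cinnamon, so 129 + 1 = 130.

130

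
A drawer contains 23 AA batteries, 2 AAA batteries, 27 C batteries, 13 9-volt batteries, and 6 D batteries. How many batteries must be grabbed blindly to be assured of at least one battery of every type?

70

The hardest type to obtain is AAA: we could draw every other battery first — 71 − 2 = 69 batteries — without a single AAA one.
The next draw must be AAA, so 69 + 1 = 70.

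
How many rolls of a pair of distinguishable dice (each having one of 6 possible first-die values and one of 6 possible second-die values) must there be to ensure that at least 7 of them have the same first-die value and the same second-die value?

217

There are 6 × 6 = 36 (first-die value, second-die value) combinations acting as pigeonholes.
With 36 × 6 = 216 rolls of a pair of distinguishable dice we could place exactly 6 in each, with no (first-die value, second-die value) pair reaching 7.
One more forces some (first-die value, second-die value) pair to hold 7, so 216 + 1 = 217.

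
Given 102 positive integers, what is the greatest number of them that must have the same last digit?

There are 10 possible last digits, which serve as the pigeonholes.
If each of the 10 possible last digits held at most 10, the total would be at most 10 × 10 = 100 < 102, a contradiction.
So at least one holds ⌈102/10⌉ = 11.

11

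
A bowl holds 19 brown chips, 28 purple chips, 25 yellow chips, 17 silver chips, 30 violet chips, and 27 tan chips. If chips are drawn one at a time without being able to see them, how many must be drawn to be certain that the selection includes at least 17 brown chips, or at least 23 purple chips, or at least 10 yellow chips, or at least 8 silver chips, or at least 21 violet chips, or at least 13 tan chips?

The worst case stops just short of every target: 16 brown, 22 purple, 9 yellow, 7 silver, 20 violet, 12 tan — 16 + 22 + 9 + 7 + 20 + 12 = 86 chips.
One more chip must push some color to its target, so 86 + 1 = 87.

87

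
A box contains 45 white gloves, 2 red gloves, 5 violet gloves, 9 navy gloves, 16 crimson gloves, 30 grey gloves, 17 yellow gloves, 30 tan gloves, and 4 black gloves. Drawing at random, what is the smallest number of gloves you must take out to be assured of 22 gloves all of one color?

Treat the 9 colors as pigeonholes.
In the worst case we take at most 21 of each color, but all 2 red, all 5 violet, all 9 navy, all 16 crimson, all 17 yellow, and all 4 black (fewer than 21), giving 21 + 2 + 5 + 9 + 16 + 21 + 17 + 21 + 4 = 116.
One more glove then forces some color to 22, so 116 + 1 = 117.

117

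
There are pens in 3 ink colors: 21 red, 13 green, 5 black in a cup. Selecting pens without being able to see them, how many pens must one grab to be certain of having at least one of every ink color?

The hardest ink color to obtain is black: we could draw every other pen first — 39 − 5 = 34 pens — without a single black one.
The next draw must be black, so 34 + 1 = 35.

35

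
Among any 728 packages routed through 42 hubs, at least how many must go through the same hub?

18

The 728 packages fall into 42 hubs.
If each of the 42 hubs held at most 17, the total would be at most 42 × 17 = 714 < 728, a contradiction.
So at least one holds ⌈728/42⌉ = 18.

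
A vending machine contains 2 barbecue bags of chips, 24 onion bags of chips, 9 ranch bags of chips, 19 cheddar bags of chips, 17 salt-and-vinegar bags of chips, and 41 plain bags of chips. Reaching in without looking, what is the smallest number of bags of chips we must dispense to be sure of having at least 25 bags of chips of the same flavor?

In the worst case we take at most 24 of each flavor, but all 2 barbecue, all 9 ranch, all 19 cheddar, and all 17 salt-and-vinegar (fewer than 24), giving 2 + 24 + 9 + 19 + 17 + 24 = 95.
One more bag of chips then forces some flavor to 25, so 95 + 1 = 96.

96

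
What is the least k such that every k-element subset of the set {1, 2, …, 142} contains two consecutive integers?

72

Partition {1, …, 142} into 71 pairs: {1,2}, {3,4}, …, {141,142}.
Choosing 71 integers — say the 71 even numbers 2, 4, …, 142 — takes one from each pair and avoids the property.
Choosing 72 forces two into the same pair by pigeonhole, and those are consecutive. So 72.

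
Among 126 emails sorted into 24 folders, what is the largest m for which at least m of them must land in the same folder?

The 126 emails fall into 24 folders.
If each of the 24 folders held at most 5, the total would be at most 24 × 5 = 120 < 126, a contradiction.
So at least one holds ⌈126/24⌉ = 6.

6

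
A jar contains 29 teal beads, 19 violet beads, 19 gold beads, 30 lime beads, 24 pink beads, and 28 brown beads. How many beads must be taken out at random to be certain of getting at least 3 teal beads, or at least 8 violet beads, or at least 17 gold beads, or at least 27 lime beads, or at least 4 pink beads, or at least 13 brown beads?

67

Each of the 6 colors has its own threshold; avoid all of them simultaneously.
The worst case stops just short of every target: 2 teal, 7 violet, 16 gold, 26 lime, 3 pink, 12 brown — 2 + 7 + 16 + 26 + 3 + 12 = 66 beads.
One more bead must push some color to its target, so 66 + 1 = 67.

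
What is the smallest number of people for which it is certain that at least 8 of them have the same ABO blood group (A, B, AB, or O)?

There are 4 ABO blood groups acting as pigeonholes.
With 4 × 7 = 28 people we could place exactly 7 in each, with no class reaching 8.
One more forces some class to hold 8, so 28 + 1 = 29.

29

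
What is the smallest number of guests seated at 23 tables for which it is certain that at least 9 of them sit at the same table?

There are 23 tables acting as pigeonholes.
With 23 × 8 = 184 guests we could place exactly 8 in each, with no class reaching 9.
One more forces some class to hold 9, so 184 + 1 = 185.

185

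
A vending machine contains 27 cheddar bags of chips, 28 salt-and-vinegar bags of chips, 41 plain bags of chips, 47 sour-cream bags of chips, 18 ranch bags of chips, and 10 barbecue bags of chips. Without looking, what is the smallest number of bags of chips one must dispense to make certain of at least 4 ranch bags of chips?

157

To avoid ranch bags of chips as long as possible, exhaust the other 5 flavors first.
The worst case draws every non-ranch bag of chips first: 27 + 28 + 41 + 47 + 10 = 153.
The next 4 draws are then forced to be ranch, giving 153 + 4 = 157.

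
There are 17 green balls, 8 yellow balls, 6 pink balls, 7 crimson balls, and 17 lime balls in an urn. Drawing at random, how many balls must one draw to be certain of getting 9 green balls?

47

To avoid green balls as long as possible, exhaust the other 4 colors first.
The worst case draws every non-green ball first: 8 + 6 + 7 + 17 = 38.
The next 9 draws are then forced to be green, giving 38 + 9 = 47.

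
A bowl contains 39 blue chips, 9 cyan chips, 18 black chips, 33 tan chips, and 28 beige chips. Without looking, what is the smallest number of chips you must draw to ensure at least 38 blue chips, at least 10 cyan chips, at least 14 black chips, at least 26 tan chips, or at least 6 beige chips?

The worst case stops just short of every target: 37 blue, 9 cyan, 13 black, 25 tan, 5 beige — 37 + 9 + 13 + 25 + 5 = 89 chips.
One more chip must push some color to its target, so 89 + 1 = 90.

90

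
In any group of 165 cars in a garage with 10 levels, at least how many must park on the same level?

17

If each of the 10 levels held at most 16, the total would be at most 10 × 16 = 160 < 165, a contradiction.
So at least one holds ⌈165/10⌉ = 17.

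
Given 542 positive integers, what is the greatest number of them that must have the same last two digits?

There are 100 possible two-digit endings, which serve as the pigeonholes.
If each of the 100 possible two-digit endings held at most 5, the total would be at most 100 × 5 = 500 < 542, a contradiction.
So at least one holds ⌈542/100⌉ = 6.

6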